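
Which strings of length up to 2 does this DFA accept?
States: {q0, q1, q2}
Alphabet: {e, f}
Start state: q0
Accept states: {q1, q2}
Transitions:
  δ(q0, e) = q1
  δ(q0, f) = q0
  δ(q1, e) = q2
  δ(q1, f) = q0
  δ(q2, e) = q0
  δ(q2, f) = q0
e, ee, fe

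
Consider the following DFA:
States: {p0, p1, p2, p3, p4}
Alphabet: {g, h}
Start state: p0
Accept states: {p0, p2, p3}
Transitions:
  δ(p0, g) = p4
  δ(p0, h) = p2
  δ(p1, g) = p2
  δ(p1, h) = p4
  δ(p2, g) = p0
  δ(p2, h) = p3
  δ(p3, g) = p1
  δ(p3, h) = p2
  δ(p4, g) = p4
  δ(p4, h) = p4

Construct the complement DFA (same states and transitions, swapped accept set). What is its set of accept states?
Complement accept states = All states \ Original accept states
= {p0, p1, p2, p3, p4} \ {p0, p2, p3}
{p1, p4}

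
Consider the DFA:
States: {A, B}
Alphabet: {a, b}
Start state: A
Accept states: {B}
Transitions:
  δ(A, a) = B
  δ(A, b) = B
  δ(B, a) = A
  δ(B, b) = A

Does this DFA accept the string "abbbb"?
Processing string "abbbb":
  A --a--> B
  B --b--> A
  A --b--> B
  B --b--> A
  A --b--> B
Final state: B
Accept states: {B}
Yes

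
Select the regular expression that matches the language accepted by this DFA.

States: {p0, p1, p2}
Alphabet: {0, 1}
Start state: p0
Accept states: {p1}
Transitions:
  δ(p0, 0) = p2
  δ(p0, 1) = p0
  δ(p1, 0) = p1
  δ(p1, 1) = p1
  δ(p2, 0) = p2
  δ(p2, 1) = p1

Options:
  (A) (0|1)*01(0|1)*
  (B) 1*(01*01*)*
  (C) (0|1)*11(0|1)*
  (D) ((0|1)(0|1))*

Check each option against the DFA on short strings; one disagreement eliminates an option:
  (A) (0|1)*01(0|1)*: agrees with the DFA on every string of length ≤ 6
  (B) 1*(01*01*)*: on ε the DFA stays in p0 and rejects (p0 ∉ Accept), but the regex matches it → eliminate
  (C) (0|1)*11(0|1)*: on '01' the DFA goes p0 → p2 → p1 and accepts (p1 ∈ Accept), but the regex does not match it → eliminate
  (D) ((0|1)(0|1))*: on ε the DFA stays in p0 and rejects (p0 ∉ Accept), but the regex matches it → eliminate
Only (A) is consistent with the DFA.
(A) (0|1)*01(0|1)*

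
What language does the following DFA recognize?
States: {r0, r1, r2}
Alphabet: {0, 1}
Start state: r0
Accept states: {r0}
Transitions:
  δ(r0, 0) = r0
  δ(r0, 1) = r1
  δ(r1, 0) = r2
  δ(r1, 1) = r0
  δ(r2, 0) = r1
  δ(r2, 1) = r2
Testing a few strings:
  '010' → reject
  '0' → accept
  '101' → reject
  '1' → reject
State roles: r0=value ≡ 0 (mod 3); r1=value ≡ 1 (mod 3); r2=value ≡ 2 (mod 3)
All binary strings representing a multiple of 3 (read in base 2; leading zeros allowed and ε counts as 0)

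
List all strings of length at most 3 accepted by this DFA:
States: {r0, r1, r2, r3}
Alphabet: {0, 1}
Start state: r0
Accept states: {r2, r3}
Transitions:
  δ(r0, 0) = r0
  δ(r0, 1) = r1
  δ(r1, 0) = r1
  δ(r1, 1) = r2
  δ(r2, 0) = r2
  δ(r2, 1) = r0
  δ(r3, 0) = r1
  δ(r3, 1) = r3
11, 011, 101, 110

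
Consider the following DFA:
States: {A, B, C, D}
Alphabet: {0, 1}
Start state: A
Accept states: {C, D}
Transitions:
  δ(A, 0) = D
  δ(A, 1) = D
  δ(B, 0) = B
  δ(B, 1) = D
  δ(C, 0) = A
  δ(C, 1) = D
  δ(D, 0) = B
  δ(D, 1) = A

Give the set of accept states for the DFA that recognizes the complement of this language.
Complement accept states = All states \ Original accept states
= {A, B, C, D} \ {C, D}
{A, B}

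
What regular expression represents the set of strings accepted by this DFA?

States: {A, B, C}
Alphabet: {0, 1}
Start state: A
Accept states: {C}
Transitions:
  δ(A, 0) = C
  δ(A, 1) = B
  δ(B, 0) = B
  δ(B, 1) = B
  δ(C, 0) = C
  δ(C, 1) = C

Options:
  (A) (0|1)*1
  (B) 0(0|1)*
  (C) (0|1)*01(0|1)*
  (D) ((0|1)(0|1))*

Check each option against the DFA on short strings; one disagreement eliminates an option:
  (A) (0|1)*1: on '0' the DFA goes A → C and accepts (C ∈ Accept), but the regex does not match it → eliminate
  (B) 0(0|1)*: agrees with the DFA on every string of length ≤ 6
  (C) (0|1)*01(0|1)*: on '0' the DFA goes A → C and accepts (C ∈ Accept), but the regex does not match it → eliminate
  (D) ((0|1)(0|1))*: on ε the DFA stays in A and rejects (A ∉ Accept), but the regex matches it → eliminate
Only (B) is consistent with the DFA.
(B) 0(0|1)*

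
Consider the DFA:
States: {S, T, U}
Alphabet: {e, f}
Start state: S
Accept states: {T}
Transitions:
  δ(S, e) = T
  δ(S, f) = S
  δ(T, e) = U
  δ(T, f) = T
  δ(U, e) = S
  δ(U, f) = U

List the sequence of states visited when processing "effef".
read 'e': S → T
  read 'f': T → T
  read 'f': T → T
  read 'e': T → U
  read 'f': U → U
S -> T -> T -> T -> U -> U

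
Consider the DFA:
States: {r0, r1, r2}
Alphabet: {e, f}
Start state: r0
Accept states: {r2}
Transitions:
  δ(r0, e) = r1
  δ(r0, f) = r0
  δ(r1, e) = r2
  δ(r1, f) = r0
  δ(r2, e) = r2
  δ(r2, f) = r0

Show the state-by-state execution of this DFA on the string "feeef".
read 'f': r0 → r0
  read 'e': r0 → r1
  read 'e': r1 → r2
  read 'e': r2 → r2
  read 'f': r2 → r0
r0 -> r0 -> r1 -> r2 -> r2 -> r0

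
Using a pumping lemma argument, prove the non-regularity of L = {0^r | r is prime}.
Assume L is regular with pumping length p. Idea: pumping by a suitable count produces a composite length.
Let q be a prime with q ≥ p and choose s = 0^q ∈ L. By the pumping lemma, s = xyz with |xy| ≤ p, |y| = k ≥ 1. Take i = q+1: |xy^(q+1)z| = q + q·k = q(1+k). Since q ≥ 2 and 1+k ≥ 2, q(1+k) is composite, so xy^(q+1)z ∉ L.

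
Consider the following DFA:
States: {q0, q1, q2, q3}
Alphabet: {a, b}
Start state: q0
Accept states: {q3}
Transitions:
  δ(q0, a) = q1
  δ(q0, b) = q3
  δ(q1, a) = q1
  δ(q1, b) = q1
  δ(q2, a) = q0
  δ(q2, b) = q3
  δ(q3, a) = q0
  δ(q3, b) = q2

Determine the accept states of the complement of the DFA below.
Complement accept states = All states \ Original accept states
= {q0, q1, q2, q3} \ {q3}
{q0, q1, q2}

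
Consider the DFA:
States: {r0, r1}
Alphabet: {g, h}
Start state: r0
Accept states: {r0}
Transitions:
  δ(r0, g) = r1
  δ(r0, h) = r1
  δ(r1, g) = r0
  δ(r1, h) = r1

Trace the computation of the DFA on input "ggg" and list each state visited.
read 'g': r0 → r1
  read 'g': r1 → r0
  read 'g': r0 → r1
r0 -> r1 -> r0 -> r1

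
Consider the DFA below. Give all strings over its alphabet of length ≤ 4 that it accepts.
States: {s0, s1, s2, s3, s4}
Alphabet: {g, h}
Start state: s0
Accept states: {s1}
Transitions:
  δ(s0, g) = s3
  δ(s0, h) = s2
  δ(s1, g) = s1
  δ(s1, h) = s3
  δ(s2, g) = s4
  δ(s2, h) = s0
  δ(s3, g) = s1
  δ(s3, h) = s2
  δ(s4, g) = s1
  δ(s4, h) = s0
gg, ggg, hgg, gggg, gghg, ghgg, hggg, hhgg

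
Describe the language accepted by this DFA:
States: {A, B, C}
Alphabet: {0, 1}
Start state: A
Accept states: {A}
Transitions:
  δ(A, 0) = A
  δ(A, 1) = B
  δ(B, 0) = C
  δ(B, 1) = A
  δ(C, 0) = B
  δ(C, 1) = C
Testing a few strings:
  '1000' → reject
  '1101' → reject
  '0' → accept
  '1' → reject
State roles: A=value ≡ 0 (mod 3); B=value ≡ 1 (mod 3); C=value ≡ 2 (mod 3)
All binary strings representing a multiple of 3 (read in base 2; leading zeros allowed and ε counts as 0)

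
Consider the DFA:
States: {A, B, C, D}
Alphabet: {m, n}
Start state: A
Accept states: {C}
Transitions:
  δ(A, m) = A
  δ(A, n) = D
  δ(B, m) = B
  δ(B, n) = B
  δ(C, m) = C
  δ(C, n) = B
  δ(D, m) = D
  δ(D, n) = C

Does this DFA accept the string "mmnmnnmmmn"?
Processing string "mmnmnnmmmn":
  A --m--> A
  A --m--> A
  A --n--> D
  D --m--> D
  D --n--> C
  C --n--> B
  B --m--> B
  B --m--> B
  B --m--> B
  B --n--> B
Final state: B
Accept states: {C}
No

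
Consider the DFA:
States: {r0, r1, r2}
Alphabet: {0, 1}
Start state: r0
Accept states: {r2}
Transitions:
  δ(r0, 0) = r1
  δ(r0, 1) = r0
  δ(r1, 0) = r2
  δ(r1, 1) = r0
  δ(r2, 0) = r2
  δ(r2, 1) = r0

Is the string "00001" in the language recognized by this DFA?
Processing string "00001":
  r0 --0--> r1
  r1 --0--> r2
  r2 --0--> r2
  r2 --0--> r2
  r2 --1--> r0
Final state: r0
Accept states: {r2}
No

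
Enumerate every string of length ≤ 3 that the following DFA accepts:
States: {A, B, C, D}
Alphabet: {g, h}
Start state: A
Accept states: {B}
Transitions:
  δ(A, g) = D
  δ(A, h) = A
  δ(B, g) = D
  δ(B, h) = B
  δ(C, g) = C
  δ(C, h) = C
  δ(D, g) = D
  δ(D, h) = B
gh, ggh, ghh, hgh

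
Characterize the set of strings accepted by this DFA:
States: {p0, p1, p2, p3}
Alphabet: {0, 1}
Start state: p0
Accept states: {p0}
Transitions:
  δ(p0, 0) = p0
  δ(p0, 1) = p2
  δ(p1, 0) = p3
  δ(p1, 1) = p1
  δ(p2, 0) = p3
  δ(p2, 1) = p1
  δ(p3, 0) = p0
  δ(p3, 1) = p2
Testing a few strings:
  '0000' → accept
  '111' → reject
  '0' → accept
  '1' → reject
State roles: p0=value ≡ 0 (mod 4); p1=value ≡ 3 (mod 4); p2=value ≡ 1 (mod 4); p3=value ≡ 2 (mod 4)
All binary strings representing a multiple of 4 (read in base 2; leading zeros allowed and ε counts as 0)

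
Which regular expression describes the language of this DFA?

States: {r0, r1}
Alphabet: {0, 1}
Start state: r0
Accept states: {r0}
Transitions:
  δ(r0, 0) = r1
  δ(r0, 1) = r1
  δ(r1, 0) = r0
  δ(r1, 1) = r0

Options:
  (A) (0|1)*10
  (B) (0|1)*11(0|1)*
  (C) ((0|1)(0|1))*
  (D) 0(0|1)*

Check each option against the DFA on short strings; one disagreement eliminates an option:
  (A) (0|1)*10: on ε the DFA stays in r0 and accepts (r0 ∈ Accept), but the regex does not match it → eliminate
  (B) (0|1)*11(0|1)*: on ε the DFA stays in r0 and accepts (r0 ∈ Accept), but the regex does not match it → eliminate
  (C) ((0|1)(0|1))*: agrees with the DFA on every string of length ≤ 6
  (D) 0(0|1)*: on ε the DFA stays in r0 and accepts (r0 ∈ Accept), but the regex does not match it → eliminate
Only (C) is consistent with the DFA.
(C) ((0|1)(0|1))*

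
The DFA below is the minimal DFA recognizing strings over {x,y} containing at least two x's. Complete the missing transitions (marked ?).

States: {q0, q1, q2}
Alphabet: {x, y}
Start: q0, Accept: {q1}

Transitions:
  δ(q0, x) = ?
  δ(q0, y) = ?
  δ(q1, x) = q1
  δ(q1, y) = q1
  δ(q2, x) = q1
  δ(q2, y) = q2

From the language and accept set, identify what each state tracks — q0: zero x's seen; q1: ≥ two x's seen; q2: one x seen.
Each missing δ(q, a) is the state matching the new tracked value after reading a.
δ(q0, x) = q2; δ(q0, y) = q0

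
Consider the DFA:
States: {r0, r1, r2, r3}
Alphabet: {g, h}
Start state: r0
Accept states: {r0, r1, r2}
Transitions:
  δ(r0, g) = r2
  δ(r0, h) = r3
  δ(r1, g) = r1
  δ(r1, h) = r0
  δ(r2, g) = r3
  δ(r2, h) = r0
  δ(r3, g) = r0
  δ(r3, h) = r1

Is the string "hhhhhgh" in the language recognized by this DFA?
Processing string "hhhhhgh":
  r0 --h--> r3
  r3 --h--> r1
  r1 --h--> r0
  r0 --h--> r3
  r3 --h--> r1
  r1 --g--> r1
  r1 --h--> r0
Final state: r0
Accept states: {r0, r1, r2}
Yes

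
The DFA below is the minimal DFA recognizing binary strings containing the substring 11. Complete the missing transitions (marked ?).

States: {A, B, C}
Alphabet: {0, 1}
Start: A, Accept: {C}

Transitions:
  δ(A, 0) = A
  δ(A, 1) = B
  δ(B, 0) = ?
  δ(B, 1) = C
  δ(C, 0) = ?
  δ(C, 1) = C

From the language and accept set, identify what each state tracks — A: no progress toward 11; B: one trailing 1; C: substring 11 seen.
Each missing δ(q, a) is the state matching the new tracked value after reading a.
δ(B, 0) = A; δ(C, 0) = C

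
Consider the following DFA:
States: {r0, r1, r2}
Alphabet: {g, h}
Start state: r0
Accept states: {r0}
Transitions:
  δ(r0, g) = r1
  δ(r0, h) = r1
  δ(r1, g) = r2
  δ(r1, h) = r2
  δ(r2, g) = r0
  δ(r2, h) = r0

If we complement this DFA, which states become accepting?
Complement accept states = All states \ Original accept states
= {r0, r1, r2} \ {r0}
{r1, r2}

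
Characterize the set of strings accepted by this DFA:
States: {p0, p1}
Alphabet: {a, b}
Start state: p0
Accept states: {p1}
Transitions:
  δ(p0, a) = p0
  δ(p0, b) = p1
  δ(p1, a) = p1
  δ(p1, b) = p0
Testing a few strings:
  'a' → reject
  'b' → accept
  'aba' → accept
  'ab' → accept
State roles: p0=even number of b's so far; p1=odd number of b's so far
All strings over {a,b} with an odd number of b's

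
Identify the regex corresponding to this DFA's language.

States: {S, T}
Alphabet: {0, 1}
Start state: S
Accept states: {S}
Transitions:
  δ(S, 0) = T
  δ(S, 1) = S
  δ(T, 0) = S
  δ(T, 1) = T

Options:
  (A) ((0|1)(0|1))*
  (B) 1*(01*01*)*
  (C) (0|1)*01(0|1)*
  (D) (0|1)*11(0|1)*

Check each option against the DFA on short strings; one disagreement eliminates an option:
  (A) ((0|1)(0|1))*: on '1' the DFA goes S → S and accepts (S ∈ Accept), but the regex does not match it → eliminate
  (B) 1*(01*01*)*: agrees with the DFA on every string of length ≤ 6
  (C) (0|1)*01(0|1)*: on ε the DFA stays in S and accepts (S ∈ Accept), but the regex does not match it → eliminate
  (D) (0|1)*11(0|1)*: on ε the DFA stays in S and accepts (S ∈ Accept), but the regex does not match it → eliminate
Only (B) is consistent with the DFA.
(B) 1*(01*01*)*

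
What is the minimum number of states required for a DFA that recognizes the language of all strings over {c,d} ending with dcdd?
By Myhill–Nerode, count the distinguishable equivalence classes: 5 classes — one per longest suffix of the input that is a prefix of 'dcdd' (lengths 0 through 4); only the length-4 class is accepting.
5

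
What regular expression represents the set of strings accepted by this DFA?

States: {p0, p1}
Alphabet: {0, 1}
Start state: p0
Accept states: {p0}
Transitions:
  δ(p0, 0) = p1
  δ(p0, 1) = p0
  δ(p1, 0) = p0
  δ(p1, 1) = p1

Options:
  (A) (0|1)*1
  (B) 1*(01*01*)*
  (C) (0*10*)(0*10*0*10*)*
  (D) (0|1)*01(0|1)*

Check each option against the DFA on short strings; one disagreement eliminates an option:
  (A) (0|1)*1: on ε the DFA stays in p0 and accepts (p0 ∈ Accept), but the regex does not match it → eliminate
  (B) 1*(01*01*)*: agrees with the DFA on every string of length ≤ 6
  (C) (0*10*)(0*10*0*10*)*: on ε the DFA stays in p0 and accepts (p0 ∈ Accept), but the regex does not match it → eliminate
  (D) (0|1)*01(0|1)*: on ε the DFA stays in p0 and accepts (p0 ∈ Accept), but the regex does not match it → eliminate
Only (B) is consistent with the DFA.
(B) 1*(01*01*)*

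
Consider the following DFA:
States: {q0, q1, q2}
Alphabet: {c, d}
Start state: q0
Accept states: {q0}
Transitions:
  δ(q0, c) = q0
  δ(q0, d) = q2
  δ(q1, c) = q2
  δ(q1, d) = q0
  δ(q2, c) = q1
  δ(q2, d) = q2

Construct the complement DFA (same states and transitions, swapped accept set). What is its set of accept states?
Complement accept states = All states \ Original accept states
= {q0, q1, q2} \ {q0}
{q1, q2}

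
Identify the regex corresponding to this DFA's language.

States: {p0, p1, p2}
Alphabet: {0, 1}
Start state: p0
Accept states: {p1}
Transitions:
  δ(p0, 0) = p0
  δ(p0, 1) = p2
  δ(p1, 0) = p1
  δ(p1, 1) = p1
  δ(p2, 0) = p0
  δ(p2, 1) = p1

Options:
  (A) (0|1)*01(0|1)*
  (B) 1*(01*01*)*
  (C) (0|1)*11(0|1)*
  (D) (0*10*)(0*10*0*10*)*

Check each option against the DFA on short strings; one disagreement eliminates an option:
  (A) (0|1)*01(0|1)*: on '01' the DFA goes p0 → p0 → p2 and rejects (p2 ∉ Accept), but the regex matches it → eliminate
  (B) 1*(01*01*)*: on ε the DFA stays in p0 and rejects (p0 ∉ Accept), but the regex matches it → eliminate
  (C) (0|1)*11(0|1)*: agrees with the DFA on every string of length ≤ 6
  (D) (0*10*)(0*10*0*10*)*: on '1' the DFA goes p0 → p2 and rejects (p2 ∉ Accept), but the regex matches it → eliminate
Only (C) is consistent with the DFA.
(C) (0|1)*11(0|1)*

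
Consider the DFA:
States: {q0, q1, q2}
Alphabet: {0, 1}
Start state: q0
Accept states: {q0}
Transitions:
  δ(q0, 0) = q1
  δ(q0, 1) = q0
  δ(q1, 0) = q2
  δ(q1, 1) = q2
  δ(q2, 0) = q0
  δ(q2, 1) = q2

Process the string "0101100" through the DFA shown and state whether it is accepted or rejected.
Processing string "0101100":
  q0 --0--> q1
  q1 --1--> q2
  q2 --0--> q0
  q0 --1--> q0
  q0 --1--> q0
  q0 --0--> q1
  q1 --0--> q2
Final state: q2
Accept states: {q0}
No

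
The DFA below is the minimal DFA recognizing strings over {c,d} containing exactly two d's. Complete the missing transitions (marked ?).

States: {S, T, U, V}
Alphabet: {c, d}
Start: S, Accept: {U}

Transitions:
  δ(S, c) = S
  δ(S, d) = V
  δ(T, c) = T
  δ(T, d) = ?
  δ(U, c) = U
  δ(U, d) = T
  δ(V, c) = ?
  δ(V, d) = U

From the language and accept set, identify what each state tracks — S: zero d's; T: ≥ three d's (dead); U: two d's; V: one d.
Each missing δ(q, a) is the state matching the new tracked value after reading a.
δ(T, d) = T; δ(V, c) = V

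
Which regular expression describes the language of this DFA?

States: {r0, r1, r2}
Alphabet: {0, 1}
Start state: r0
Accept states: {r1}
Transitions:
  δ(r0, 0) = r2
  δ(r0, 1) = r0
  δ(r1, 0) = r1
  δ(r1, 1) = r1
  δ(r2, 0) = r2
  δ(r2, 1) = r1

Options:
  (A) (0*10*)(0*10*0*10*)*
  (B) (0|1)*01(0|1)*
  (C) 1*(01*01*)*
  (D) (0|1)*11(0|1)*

Check each option against the DFA on short strings; one disagreement eliminates an option:
  (A) (0*10*)(0*10*0*10*)*: on '1' the DFA goes r0 → r0 and rejects (r0 ∉ Accept), but the regex matches it → eliminate
  (B) (0|1)*01(0|1)*: agrees with the DFA on every string of length ≤ 6
  (C) 1*(01*01*)*: on ε the DFA stays in r0 and rejects (r0 ∉ Accept), but the regex matches it → eliminate
  (D) (0|1)*11(0|1)*: on '01' the DFA goes r0 → r2 → r1 and accepts (r1 ∈ Accept), but the regex does not match it → eliminate
Only (B) is consistent with the DFA.
(B) (0|1)*01(0|1)*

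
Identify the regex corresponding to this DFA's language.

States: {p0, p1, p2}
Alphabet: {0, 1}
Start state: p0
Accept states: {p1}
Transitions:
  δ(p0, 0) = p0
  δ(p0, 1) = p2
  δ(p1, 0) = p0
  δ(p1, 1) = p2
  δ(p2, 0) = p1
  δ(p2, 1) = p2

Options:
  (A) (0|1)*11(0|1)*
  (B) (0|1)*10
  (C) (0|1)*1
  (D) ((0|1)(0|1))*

Check each option against the DFA on short strings; one disagreement eliminates an option:
  (A) (0|1)*11(0|1)*: on '10' the DFA goes p0 → p2 → p1 and accepts (p1 ∈ Accept), but the regex does not match it → eliminate
  (B) (0|1)*10: agrees with the DFA on every string of length ≤ 6
  (C) (0|1)*1: on '1' the DFA goes p0 → p2 and rejects (p2 ∉ Accept), but the regex matches it → eliminate
  (D) ((0|1)(0|1))*: on ε the DFA stays in p0 and rejects (p0 ∉ Accept), but the regex matches it → eliminate
Only (B) is consistent with the DFA.
(B) (0|1)*10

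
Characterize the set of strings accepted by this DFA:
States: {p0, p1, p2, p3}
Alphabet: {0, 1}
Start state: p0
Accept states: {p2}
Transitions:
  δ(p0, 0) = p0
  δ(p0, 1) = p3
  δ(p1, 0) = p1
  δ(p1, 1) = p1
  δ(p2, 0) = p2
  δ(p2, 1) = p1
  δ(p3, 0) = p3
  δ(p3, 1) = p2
Testing a few strings:
  '0101' → accept
  '11' → accept
  '000' → reject
  '1' → reject
State roles: p0=zero 1's; p1=≥ three 1's (dead); p2=two 1's; p3=one 1
All binary strings containing exactly two 1's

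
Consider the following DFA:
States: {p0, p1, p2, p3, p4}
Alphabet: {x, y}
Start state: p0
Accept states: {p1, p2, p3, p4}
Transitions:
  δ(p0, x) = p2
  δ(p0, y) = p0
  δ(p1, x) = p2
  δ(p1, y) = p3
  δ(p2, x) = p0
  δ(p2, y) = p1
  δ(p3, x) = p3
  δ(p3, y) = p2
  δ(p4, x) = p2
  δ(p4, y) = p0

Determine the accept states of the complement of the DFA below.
Complement accept states = All states \ Original accept states
= {p0, p1, p2, p3, p4} \ {p1, p2, p3, p4}
{p0}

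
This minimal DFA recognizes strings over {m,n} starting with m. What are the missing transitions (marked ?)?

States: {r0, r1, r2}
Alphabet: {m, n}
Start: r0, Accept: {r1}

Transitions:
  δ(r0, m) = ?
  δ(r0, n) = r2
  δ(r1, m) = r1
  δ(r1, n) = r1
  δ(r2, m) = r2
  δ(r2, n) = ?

From the language and accept set, identify what each state tracks — r0: no input read; r1: started with m; r2: started with n (dead).
Each missing δ(q, a) is the state matching the new tracked value after reading a.
δ(r0, m) = r1; δ(r2, n) = r2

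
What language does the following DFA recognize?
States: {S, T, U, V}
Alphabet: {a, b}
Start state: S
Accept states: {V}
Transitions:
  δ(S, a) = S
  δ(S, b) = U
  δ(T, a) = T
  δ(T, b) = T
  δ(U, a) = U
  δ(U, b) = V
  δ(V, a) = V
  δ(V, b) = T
Testing a few strings:
  'a' → reject
  'ab' → reject
  'aa' → reject
  'aaab' → reject
State roles: S=zero b's; T=≥ three b's (dead); U=one b; V=two b's
All strings over {a,b} containing exactly two b's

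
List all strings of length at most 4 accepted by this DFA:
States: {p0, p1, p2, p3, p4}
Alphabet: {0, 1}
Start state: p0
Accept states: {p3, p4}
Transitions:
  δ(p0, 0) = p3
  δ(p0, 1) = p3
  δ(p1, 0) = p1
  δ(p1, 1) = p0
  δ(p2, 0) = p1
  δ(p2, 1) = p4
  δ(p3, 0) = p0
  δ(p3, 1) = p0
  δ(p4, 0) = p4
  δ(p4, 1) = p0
0, 1, 000, 001, 010, 011, 100, 101, 110, 111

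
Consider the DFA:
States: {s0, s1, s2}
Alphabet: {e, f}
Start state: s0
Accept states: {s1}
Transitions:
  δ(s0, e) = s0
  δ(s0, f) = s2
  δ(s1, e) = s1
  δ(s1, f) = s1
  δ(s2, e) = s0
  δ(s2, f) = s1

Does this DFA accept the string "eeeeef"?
Processing string "eeeeef":
  s0 --e--> s0
  s0 --e--> s0
  s0 --e--> s0
  s0 --e--> s0
  s0 --e--> s0
  s0 --f--> s2
Final state: s2
Accept states: {s1}
No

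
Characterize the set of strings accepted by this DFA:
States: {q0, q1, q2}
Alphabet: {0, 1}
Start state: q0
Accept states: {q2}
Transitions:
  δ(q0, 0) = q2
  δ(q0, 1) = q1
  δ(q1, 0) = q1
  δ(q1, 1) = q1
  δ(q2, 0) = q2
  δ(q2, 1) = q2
Testing a few strings:
  '00' → accept
  '000' → accept
  '01' → accept
  '1' → reject
State roles: q0=no input read; q1=started with 1 (dead); q2=started with 0
All binary strings starting with 0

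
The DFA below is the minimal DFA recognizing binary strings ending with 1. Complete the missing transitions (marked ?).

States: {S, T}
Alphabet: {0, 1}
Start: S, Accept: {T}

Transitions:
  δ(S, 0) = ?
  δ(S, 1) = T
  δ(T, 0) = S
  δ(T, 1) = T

From the language and accept set, identify what each state tracks — S: last symbol not 1; T: last symbol is 1.
Each missing δ(q, a) is the state matching the new tracked value after reading a.
δ(S, 0) = S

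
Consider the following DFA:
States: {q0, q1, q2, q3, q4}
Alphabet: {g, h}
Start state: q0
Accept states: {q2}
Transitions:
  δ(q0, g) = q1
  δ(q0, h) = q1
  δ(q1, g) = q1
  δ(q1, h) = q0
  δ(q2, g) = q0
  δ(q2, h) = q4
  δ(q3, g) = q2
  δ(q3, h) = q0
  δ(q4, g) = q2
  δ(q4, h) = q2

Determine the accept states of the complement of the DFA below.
Complement accept states = All states \ Original accept states
= {q0, q1, q2, q3, q4} \ {q2}
{q0, q1, q3, q4}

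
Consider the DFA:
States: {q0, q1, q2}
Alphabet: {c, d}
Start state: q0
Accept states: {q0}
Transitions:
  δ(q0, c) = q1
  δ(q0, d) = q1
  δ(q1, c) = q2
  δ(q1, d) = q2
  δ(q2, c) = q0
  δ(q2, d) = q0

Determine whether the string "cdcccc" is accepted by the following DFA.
Processing string "cdcccc":
  q0 --c--> q1
  q1 --d--> q2
  q2 --c--> q0
  q0 --c--> q1
  q1 --c--> q2
  q2 --c--> q0
Final state: q0
Accept states: {q0}
Yes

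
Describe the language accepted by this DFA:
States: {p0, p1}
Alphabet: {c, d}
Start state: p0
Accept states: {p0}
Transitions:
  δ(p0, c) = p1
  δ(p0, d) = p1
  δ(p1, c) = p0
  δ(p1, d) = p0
Testing a few strings:
  'dd' → accept
  'c' → reject
  'cdc' → reject
  'ddc' → reject
State roles: p0=even length so far; p1=odd length so far
All strings over {c,d} of even length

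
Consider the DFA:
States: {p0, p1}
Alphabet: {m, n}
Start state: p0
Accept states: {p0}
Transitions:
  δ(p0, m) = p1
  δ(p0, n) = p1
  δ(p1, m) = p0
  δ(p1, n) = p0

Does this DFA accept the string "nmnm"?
Processing string "nmnm":
  p0 --n--> p1
  p1 --m--> p0
  p0 --n--> p1
  p1 --m--> p0
Final state: p0
Accept states: {p0}
Yes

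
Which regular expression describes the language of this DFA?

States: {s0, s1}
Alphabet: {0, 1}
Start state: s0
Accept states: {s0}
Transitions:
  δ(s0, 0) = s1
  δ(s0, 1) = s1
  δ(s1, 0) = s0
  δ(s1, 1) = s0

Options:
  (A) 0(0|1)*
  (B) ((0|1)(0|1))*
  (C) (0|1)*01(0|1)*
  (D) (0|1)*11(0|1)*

Check each option against the DFA on short strings; one disagreement eliminates an option:
  (A) 0(0|1)*: on ε the DFA stays in s0 and accepts (s0 ∈ Accept), but the regex does not match it → eliminate
  (B) ((0|1)(0|1))*: agrees with the DFA on every string of length ≤ 6
  (C) (0|1)*01(0|1)*: on ε the DFA stays in s0 and accepts (s0 ∈ Accept), but the regex does not match it → eliminate
  (D) (0|1)*11(0|1)*: on ε the DFA stays in s0 and accepts (s0 ∈ Accept), but the regex does not match it → eliminate
Only (B) is consistent with the DFA.
(B) ((0|1)(0|1))*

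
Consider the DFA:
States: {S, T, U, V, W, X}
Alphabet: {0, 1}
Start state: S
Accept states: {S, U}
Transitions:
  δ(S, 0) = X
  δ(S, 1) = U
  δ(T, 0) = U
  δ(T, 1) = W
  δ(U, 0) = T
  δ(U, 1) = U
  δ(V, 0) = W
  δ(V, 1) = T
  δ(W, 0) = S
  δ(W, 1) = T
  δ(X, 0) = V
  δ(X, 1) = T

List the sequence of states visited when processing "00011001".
read '0': S → X
  read '0': X → V
  read '0': V → W
  read '1': W → T
  read '1': T → W
  read '0': W → S
  read '0': S → X
  read '1': X → T
S -> X -> V -> W -> T -> W -> S -> X -> T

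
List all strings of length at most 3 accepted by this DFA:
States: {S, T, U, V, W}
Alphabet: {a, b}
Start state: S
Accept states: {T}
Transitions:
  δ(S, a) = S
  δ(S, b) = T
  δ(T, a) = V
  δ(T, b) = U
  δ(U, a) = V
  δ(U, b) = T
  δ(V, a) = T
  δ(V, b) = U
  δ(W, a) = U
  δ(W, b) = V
b, ab, aab, baa, bbb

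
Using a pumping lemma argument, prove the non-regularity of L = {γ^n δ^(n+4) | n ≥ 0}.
Assume L is regular with pumping length p. Idea: pumping the γ-block breaks the fixed offset of 4.
Choose s = γ^p δ^(p+4) ∈ L. By the pumping lemma, s = xyz with |xy| ≤ p, |y| > 0, so y = γ^k with k ≥ 1. Then xy²z = γ^(p+k) δ^(p+4). For this to be in L we would need p+4 = (p+k)+4, i.e. k = 0, contradicting k ≥ 1. So xy²z ∉ L.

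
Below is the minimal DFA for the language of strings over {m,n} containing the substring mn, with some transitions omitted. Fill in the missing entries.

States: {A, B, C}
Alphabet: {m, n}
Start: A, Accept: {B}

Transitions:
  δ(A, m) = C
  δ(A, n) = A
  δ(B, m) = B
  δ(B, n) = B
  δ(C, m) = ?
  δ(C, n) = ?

From the language and accept set, identify what each state tracks — A: no m seen yet; B: substring mn seen; C: seen a m, waiting for n.
Each missing δ(q, a) is the state matching the new tracked value after reading a.
δ(C, m) = C; δ(C, n) = B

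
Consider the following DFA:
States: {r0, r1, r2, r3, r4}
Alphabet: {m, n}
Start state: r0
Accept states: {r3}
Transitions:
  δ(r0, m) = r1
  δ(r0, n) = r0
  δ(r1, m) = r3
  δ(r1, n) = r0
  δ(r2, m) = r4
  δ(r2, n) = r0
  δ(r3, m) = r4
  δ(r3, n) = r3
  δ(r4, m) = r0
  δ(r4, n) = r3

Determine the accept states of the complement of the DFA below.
Complement accept states = All states \ Original accept states
= {r0, r1, r2, r3, r4} \ {r3}
{r0, r1, r2, r4}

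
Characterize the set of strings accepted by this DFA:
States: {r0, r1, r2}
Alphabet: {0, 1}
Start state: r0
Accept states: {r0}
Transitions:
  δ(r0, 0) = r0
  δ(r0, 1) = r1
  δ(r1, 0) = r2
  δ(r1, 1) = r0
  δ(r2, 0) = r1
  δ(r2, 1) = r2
Testing a few strings:
  '01' → reject
  '1101' → reject
  '00' → accept
  '11' → accept
State roles: r0=value ≡ 0 (mod 3); r1=value ≡ 1 (mod 3); r2=value ≡ 2 (mod 3)
All binary strings representing a multiple of 3 (read in base 2; leading zeros allowed and ε counts as 0)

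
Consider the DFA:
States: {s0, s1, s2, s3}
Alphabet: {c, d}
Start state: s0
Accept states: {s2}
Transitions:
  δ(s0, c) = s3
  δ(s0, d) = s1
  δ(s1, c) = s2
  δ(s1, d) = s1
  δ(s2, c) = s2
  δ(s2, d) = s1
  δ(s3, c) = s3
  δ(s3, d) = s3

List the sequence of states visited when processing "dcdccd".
read 'd': s0 → s1
  read 'c': s1 → s2
  read 'd': s2 → s1
  read 'c': s1 → s2
  read 'c': s2 → s2
  read 'd': s2 → s1
s0 -> s1 -> s2 -> s1 -> s2 -> s2 -> s1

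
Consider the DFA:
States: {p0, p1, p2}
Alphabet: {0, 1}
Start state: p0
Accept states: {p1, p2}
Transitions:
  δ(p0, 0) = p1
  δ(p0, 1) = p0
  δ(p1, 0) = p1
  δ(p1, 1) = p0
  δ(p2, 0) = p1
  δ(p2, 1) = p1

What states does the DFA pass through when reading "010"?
read '0': p0 → p1
  read '1': p1 → p0
  read '0': p0 → p1
p0 -> p1 -> p0 -> p1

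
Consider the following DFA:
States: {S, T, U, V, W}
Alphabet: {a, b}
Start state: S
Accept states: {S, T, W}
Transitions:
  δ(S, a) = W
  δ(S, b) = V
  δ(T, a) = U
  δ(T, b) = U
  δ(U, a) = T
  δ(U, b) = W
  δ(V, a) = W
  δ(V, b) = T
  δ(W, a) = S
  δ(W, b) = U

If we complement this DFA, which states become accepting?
Complement accept states = All states \ Original accept states
= {S, T, U, V, W} \ {S, T, W}
{U, V}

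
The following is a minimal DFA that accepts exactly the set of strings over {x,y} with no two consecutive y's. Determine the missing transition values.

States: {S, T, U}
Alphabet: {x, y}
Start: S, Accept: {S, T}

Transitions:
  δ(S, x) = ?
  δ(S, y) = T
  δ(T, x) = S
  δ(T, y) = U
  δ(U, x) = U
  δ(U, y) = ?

From the language and accept set, identify what each state tracks — S: last symbol not y (ok); T: last symbol y (ok); U: saw yy (dead).
Each missing δ(q, a) is the state matching the new tracked value after reading a.
δ(S, x) = S; δ(U, y) = U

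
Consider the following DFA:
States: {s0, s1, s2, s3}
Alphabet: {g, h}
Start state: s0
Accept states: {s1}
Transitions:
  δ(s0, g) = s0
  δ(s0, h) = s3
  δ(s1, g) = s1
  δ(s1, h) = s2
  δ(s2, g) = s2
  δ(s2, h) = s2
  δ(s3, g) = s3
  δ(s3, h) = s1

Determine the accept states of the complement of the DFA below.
Complement accept states = All states \ Original accept states
= {s0, s1, s2, s3} \ {s1}
{s0, s2, s3}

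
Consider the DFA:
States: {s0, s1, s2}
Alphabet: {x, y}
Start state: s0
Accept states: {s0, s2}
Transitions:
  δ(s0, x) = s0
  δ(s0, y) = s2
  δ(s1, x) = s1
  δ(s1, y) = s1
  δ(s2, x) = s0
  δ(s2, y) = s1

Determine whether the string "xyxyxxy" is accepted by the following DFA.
Processing string "xyxyxxy":
  s0 --x--> s0
  s0 --y--> s2
  s2 --x--> s0
  s0 --y--> s2
  s2 --x--> s0
  s0 --x--> s0
  s0 --y--> s2
Final state: s2
Accept states: {s0, s2}
Yes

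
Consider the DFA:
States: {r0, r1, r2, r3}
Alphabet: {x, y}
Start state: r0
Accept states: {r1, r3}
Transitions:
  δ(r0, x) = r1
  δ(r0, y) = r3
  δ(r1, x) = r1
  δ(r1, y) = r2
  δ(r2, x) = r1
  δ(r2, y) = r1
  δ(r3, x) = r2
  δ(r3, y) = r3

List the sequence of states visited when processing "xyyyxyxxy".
read 'x': r0 → r1
  read 'y': r1 → r2
  read 'y': r2 → r1
  read 'y': r1 → r2
  read 'x': r2 → r1
  read 'y': r1 → r2
  read 'x': r2 → r1
  read 'x': r1 → r1
  read 'y': r1 → r2
r0 -> r1 -> r2 -> r1 -> r2 -> r1 -> r2 -> r1 -> r1 -> r2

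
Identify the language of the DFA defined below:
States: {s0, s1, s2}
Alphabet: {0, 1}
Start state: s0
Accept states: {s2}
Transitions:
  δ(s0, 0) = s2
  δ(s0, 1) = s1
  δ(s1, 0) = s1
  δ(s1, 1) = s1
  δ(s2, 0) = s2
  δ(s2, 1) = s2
Testing a few strings:
  '110' → reject
  '11' → reject
  '0' → accept
  '10' → reject
State roles: s0=no input read; s1=started with 1 (dead); s2=started with 0
All binary strings starting with 0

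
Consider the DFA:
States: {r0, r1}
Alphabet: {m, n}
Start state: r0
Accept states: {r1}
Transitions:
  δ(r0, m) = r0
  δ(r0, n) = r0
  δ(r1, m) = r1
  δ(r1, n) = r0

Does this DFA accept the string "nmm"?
Processing string "nmm":
  r0 --n--> r0
  r0 --m--> r0
  r0 --m--> r0
Final state: r0
Accept states: {r1}
No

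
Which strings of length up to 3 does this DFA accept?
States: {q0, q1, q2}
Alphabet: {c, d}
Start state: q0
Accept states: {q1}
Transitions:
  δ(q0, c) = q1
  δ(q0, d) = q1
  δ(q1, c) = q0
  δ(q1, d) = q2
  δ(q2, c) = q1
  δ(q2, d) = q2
c, d, ccc, ccd, cdc, dcc, dcd, ddc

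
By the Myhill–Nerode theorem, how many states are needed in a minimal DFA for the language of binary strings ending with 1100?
By Myhill–Nerode, count the distinguishable equivalence classes: 5 classes — one per longest suffix of the input that is a prefix of '1100' (lengths 0 through 4); only the length-4 class is accepting.
5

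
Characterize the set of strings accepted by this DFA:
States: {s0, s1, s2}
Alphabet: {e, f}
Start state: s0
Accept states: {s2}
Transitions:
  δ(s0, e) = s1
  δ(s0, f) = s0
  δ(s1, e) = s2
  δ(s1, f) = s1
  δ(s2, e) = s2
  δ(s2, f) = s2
Testing a few strings:
  'ffff' → reject
  'f' → reject
  'ef' → reject
  'e' → reject
State roles: s0=zero e's seen; s1=one e seen; s2=≥ two e's seen
All strings over {e,f} containing at least two e's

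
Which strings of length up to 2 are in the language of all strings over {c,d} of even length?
ε, cc, cd, dc, dd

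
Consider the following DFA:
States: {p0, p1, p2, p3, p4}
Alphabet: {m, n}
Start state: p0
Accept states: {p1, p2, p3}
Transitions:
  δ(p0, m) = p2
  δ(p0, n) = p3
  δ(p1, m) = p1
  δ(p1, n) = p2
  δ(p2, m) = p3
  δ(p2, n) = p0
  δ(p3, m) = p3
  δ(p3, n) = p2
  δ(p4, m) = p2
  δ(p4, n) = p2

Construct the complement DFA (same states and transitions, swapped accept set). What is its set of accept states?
Complement accept states = All states \ Original accept states
= {p0, p1, p2, p3, p4} \ {p1, p2, p3}
{p0, p4}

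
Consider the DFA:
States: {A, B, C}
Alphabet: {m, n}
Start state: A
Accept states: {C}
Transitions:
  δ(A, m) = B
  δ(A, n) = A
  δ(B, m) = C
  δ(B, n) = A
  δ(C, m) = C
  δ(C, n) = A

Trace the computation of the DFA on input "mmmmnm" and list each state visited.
read 'm': A → B
  read 'm': B → C
  read 'm': C → C
  read 'm': C → C
  read 'n': C → A
  read 'm': A → B
A -> B -> C -> C -> C -> A -> B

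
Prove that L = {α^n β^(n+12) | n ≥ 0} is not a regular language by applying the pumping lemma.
Assume L is regular with pumping length p. Idea: pumping the α-block breaks the fixed offset of 12.
Choose s = α^p β^(p+12) ∈ L. By the pumping lemma, s = xyz with |xy| ≤ p, |y| > 0, so y = α^k with k ≥ 1. Then xy²z = α^(p+k) β^(p+12). For this to be in L we would need p+12 = (p+k)+12, i.e. k = 0, contradicting k ≥ 1. So xy²z ∉ L.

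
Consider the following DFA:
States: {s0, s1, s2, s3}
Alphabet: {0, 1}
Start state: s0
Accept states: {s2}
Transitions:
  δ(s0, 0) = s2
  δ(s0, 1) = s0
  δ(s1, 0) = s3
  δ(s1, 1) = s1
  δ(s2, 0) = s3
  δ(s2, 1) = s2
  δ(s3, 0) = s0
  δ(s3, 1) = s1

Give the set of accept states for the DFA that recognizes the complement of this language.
Complement accept states = All states \ Original accept states
= {s0, s1, s2, s3} \ {s2}
{s0, s1, s3}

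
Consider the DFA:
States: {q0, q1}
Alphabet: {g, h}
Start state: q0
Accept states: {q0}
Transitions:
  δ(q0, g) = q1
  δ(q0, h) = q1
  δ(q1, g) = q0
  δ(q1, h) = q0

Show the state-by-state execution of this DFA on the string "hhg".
read 'h': q0 → q1
  read 'h': q1 → q0
  read 'g': q0 → q1
q0 -> q1 -> q0 -> q1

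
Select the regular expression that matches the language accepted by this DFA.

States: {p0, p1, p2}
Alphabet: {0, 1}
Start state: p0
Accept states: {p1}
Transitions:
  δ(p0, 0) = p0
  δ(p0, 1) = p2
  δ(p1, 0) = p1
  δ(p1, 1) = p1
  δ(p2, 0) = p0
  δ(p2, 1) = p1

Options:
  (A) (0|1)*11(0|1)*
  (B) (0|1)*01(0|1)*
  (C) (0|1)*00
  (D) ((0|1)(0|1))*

Check each option against the DFA on short strings; one disagreement eliminates an option:
  (A) (0|1)*11(0|1)*: agrees with the DFA on every string of length ≤ 6
  (B) (0|1)*01(0|1)*: on '01' the DFA goes p0 → p0 → p2 and rejects (p2 ∉ Accept), but the regex matches it → eliminate
  (C) (0|1)*00: on '00' the DFA goes p0 → p0 → p0 and rejects (p0 ∉ Accept), but the regex matches it → eliminate
  (D) ((0|1)(0|1))*: on ε the DFA stays in p0 and rejects (p0 ∉ Accept), but the regex matches it → eliminate
Only (A) is consistent with the DFA.
(A) (0|1)*11(0|1)*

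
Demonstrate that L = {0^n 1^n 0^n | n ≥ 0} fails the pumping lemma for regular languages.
Assume L is regular with pumping length p. Idea: pumping the first 0-block unbalances it against the other two.
Choose s = 0^p 1^p 0^p ∈ L (|s| = 3p ≥ p). By the pumping lemma, s = xyz with |xy| ≤ p, |y| > 0, so y = 0^k with k ≥ 1, inside the first 0-block. Then xy²z = 0^(p+k) 1^p 0^p. The first block has length p+k ≠ p, so the three block lengths are no longer equal and xy²z ∉ L.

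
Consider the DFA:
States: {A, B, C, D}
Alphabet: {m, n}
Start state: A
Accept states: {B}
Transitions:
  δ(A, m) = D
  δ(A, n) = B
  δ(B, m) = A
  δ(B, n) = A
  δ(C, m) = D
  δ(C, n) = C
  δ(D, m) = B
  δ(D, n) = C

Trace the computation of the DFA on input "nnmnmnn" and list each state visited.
read 'n': A → B
  read 'n': B → A
  read 'm': A → D
  read 'n': D → C
  read 'm': C → D
  read 'n': D → C
  read 'n': C → C
A -> B -> A -> D -> C -> D -> C -> C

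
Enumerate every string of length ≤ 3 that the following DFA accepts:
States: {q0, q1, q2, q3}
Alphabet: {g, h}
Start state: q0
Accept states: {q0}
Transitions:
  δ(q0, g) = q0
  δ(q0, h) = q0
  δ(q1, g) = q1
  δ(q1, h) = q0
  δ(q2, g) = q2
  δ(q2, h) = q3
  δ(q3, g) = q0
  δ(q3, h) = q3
ε, g, h, gg, gh, hg, hh, ggg, ggh, ghg, ghh, hgg, hgh, hhg, hhh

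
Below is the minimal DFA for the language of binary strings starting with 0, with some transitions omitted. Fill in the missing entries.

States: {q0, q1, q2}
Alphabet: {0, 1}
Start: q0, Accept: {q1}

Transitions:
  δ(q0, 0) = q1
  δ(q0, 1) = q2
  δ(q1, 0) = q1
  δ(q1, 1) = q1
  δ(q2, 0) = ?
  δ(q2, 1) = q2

From the language and accept set, identify what each state tracks — q0: no input read; q1: started with 0; q2: started with 1 (dead).
Each missing δ(q, a) is the state matching the new tracked value after reading a.
δ(q2, 0) = q2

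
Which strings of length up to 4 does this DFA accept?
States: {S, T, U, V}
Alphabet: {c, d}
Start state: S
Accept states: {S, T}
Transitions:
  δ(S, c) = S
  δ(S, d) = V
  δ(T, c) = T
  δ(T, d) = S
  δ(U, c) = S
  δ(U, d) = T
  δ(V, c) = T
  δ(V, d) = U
ε, c, cc, dc, ccc, cdc, dcc, dcd, ddc, ddd, cccc, ccdc, cdcc, cdcd, cddc, cddd, dccc, dccd, dcdc, ddcc, dddc, dddd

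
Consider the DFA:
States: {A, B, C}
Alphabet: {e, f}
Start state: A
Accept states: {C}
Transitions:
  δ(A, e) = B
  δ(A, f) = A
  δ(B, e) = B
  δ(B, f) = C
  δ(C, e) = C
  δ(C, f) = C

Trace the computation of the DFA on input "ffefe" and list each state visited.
read 'f': A → A
  read 'f': A → A
  read 'e': A → B
  read 'f': B → C
  read 'e': C → C
A -> A -> A -> B -> C -> C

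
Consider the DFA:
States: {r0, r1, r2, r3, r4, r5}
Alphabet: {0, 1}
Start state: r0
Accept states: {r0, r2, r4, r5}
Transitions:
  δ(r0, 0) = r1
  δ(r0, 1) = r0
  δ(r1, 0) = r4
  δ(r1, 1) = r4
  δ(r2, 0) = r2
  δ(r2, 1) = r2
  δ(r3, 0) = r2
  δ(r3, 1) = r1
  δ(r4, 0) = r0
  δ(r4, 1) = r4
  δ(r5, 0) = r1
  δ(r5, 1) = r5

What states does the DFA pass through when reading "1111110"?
read '1': r0 → r0
  read '1': r0 → r0
  read '1': r0 → r0
  read '1': r0 → r0
  read '1': r0 → r0
  read '1': r0 → r0
  read '0': r0 → r1
r0 -> r0 -> r0 -> r0 -> r0 -> r0 -> r0 -> r1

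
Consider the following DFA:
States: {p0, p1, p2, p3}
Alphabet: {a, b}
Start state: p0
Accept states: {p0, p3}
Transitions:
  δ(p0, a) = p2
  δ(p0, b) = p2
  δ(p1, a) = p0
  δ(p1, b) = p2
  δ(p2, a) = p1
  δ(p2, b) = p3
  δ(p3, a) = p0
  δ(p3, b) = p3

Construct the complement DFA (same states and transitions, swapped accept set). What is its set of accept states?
Complement accept states = All states \ Original accept states
= {p0, p1, p2, p3} \ {p0, p3}
{p1, p2}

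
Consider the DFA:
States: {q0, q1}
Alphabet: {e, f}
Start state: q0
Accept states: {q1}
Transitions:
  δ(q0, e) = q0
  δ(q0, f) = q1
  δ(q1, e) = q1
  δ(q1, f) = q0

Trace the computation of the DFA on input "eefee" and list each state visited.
read 'e': q0 → q0
  read 'e': q0 → q0
  read 'f': q0 → q1
  read 'e': q1 → q1
  read 'e': q1 → q1
q0 -> q0 -> q0 -> q1 -> q1 -> q1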